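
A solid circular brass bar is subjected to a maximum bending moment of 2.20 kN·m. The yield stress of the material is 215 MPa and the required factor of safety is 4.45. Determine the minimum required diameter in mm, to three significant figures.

d = 77.4 mm

σ_allow = 215/4.45 = 48.31 MPa.
For a solid circular section σ = 32M/(πd³), so d³ = 32M/(π σ_allow) = 32×2200000/(π×48.31) = 463800 mm³.
d = 77.41 mm.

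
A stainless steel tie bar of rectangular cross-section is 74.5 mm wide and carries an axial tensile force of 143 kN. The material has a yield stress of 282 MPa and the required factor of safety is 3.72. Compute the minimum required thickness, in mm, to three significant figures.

σ_allow = 282/3.72 = 75.81 MPa.
Required area A = F/σ_allow = 143000/75.81 = 1886 mm².
t = A/w = 1886/74.5 = 25.32 mm.

t = 25.3 mm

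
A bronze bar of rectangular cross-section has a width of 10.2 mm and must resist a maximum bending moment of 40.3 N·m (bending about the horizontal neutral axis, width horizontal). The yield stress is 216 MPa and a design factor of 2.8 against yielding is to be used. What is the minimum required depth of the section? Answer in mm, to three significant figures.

h = 17.5 mm

σ_allow = 216/2.8 = 77.14 MPa.
For a rectangular section σ = 6M/(bh²), so h² = 6M/(b σ_allow) = 6×40300/(10.2×77.14) = 307.3 mm².
h = 17.53 mm.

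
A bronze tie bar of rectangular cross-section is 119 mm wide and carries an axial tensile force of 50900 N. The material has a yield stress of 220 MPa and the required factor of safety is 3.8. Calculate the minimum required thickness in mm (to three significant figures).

σ_allow = 220/3.8 = 57.89 MPa.
Required area A = F/σ_allow = 50900/57.89 = 879.2 mm².
t = A/w = 879.2/119 = 7.388 mm.

t = 7.39 mm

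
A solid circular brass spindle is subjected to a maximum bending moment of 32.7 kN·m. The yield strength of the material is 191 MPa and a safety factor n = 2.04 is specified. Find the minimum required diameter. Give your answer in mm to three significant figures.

σ_allow = 191/2.04 = 93.63 MPa.
For a solid circular section σ = 32M/(πd³), so d³ = 32M/(π σ_allow) = 32×3.2700×10^7/(π×93.63) = 3.557×10^6 mm³.
d = 152.7 mm.

d = 153 mm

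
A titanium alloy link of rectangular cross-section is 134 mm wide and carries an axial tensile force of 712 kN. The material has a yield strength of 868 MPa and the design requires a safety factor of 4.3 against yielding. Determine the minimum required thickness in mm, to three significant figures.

t = 26.3 mm

σ_allow = 868/4.3 = 201.9 MPa.
Required area A = F/σ_allow = 712000/201.9 = 3527 mm².
t = A/w = 3527/134 = 26.32 mm.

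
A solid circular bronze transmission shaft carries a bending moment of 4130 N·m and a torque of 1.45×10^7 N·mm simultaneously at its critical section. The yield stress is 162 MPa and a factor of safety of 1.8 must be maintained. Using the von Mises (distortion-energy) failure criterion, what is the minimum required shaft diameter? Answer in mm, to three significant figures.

σ_allow = σ_y/n = 162/1.8 = 90.00 MPa.
For a solid shaft σ_b = 32M/(πd³) and τ = 16T/(πd³), so the von Mises stress is σ' = (16/πd³)·√(4M²+3T²).
√(4M²+3T²) = √(4×(4.130×10^6)² + 3×(1.450×10^7)²) = 2.644×10^7 N·mm.
d³ = 16×2.644×10^7/(π×90.00) = 1.496×10^6 mm³.
d = 114.4 mm.

d = 114 mm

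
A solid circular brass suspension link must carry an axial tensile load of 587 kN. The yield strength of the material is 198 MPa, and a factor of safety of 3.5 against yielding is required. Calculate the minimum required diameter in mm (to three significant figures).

Allowable stress σ_allow = 198/3.5 = 56.57 MPa.
Required area A = F/σ_allow = 587000/56.57 = 10380 mm².
A = πd²/4 → d = √(4A/π) = 114.9 mm.

d = 115 mm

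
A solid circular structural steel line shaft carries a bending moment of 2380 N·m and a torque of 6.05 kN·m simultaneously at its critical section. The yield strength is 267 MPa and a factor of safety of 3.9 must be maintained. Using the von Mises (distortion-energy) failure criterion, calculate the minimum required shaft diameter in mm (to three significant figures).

σ_allow = σ_y/n = 267/3.9 = 68.46 MPa.
For a solid shaft σ_b = 32M/(πd³) and τ = 16T/(πd³), so the von Mises stress is σ' = (16/πd³)·√(4M²+3T²).
√(4M²+3T²) = √(4×(2.380×10^6)² + 3×(6.050×10^6)²) = 1.151×10^7 N·mm.
d³ = 16×1.151×10^7/(π×68.46) = 856200 mm³.
d = 94.96 mm.

d = 95.0 mm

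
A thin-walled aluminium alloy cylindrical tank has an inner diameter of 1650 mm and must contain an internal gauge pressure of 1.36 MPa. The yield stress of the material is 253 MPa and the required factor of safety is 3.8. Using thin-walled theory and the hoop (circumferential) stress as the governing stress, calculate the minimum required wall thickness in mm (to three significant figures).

t = 16.9 mm

σ_allow = 253/3.8 = 66.58 MPa.
Hoop stress σ_h = pD/(2t), so t = pD/(2σ_allow) = 1.36×1650/(2×66.58) = 16.85 mm.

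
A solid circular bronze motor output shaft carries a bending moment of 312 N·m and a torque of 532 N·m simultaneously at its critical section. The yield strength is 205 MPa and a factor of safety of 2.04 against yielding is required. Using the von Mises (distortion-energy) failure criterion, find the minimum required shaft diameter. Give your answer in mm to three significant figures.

d = 38.3 mm

σ_allow = σ_y/n = 205/2.04 = 100.5 MPa.
For a solid shaft σ_b = 32M/(πd³) and τ = 16T/(πd³), so the von Mises stress is σ' = (16/πd³)·√(4M²+3T²).
√(4M²+3T²) = √(4×(312000)² + 3×(532000)²) = 1.113×10^6 N·mm.
d³ = 16×1.113×10^6/(π×100.5) = 56400 mm³.
d = 38.35 mm.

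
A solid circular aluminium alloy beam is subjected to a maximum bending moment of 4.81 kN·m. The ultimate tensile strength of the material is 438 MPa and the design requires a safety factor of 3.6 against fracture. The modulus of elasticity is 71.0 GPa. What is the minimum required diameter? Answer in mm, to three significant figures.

d = 73.8 mm

σ_allow = 438/3.6 = 121.7 MPa.
For a solid circular section σ = 32M/(πd³), so d³ = 32M/(π σ_allow) = 32×4810000/(π×121.7) = 402700 mm³.
d = 73.85 mm.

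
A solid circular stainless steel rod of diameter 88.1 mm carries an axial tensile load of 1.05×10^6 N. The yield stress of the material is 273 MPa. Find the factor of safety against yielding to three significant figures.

A = πd²/4 = 6096 mm².
σ = F/A = 1050000/6096 = 172.2 MPa.
n = 273/172.2 = 1.585.

n = 1.58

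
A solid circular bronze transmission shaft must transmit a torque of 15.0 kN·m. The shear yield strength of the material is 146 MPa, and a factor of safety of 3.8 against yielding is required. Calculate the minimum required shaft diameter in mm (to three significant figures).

d = 126 mm

Allowable shear stress τ_allow = 146/3.8 = 38.42 MPa.
For a solid shaft τ = 16T/(πd³), so d³ = 16T/(π τ_allow) = 16×1.5000×10^7/(π×38.42) = 1.988×10^6 mm³.
d = (1.988×10^6)^(1/3) = 125.7 mm.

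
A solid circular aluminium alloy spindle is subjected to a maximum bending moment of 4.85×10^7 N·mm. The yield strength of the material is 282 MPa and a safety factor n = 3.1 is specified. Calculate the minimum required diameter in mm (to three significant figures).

d = 176 mm

σ_allow = 282/3.1 = 90.97 MPa.
For a solid circular section σ = 32M/(πd³), so d³ = 32M/(π σ_allow) = 32×4.8500×10^7/(π×90.97) = 5.431×10^6 mm³.
d = 175.8 mm.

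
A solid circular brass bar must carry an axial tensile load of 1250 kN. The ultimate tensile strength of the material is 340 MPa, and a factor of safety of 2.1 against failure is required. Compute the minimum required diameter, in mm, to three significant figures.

Allowable stress σ_allow = 340/2.1 = 161.9 MPa.
Required area A = F/σ_allow = 1250000/161.9 = 7721 mm².
A = πd²/4 → d = √(4A/π) = 99.15 mm.

d = 99.1 mm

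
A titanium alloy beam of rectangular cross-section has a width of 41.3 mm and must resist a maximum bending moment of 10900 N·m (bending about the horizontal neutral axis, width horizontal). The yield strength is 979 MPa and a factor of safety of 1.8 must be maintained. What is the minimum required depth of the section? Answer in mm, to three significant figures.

σ_allow = 979/1.8 = 543.9 MPa.
For a rectangular section σ = 6M/(bh²), so h² = 6M/(b σ_allow) = 6×1.0900×10^7/(41.3×543.9) = 2912 mm².
h = 53.96 mm.

h = 54.0 mm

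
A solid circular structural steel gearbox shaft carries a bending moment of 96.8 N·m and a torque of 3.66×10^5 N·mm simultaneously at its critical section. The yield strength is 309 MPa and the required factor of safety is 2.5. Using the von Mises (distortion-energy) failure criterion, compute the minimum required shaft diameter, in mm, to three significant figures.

σ_allow = σ_y/n = 309/2.5 = 123.6 MPa.
For a solid shaft σ_b = 32M/(πd³) and τ = 16T/(πd³), so the von Mises stress is σ' = (16/πd³)·√(4M²+3T²).
√(4M²+3T²) = √(4×(96800)² + 3×(366000)²) = 662800 N·mm.
d³ = 16×662800/(π×123.6) = 27310 mm³.
d = 30.12 mm.

d = 30.1 mm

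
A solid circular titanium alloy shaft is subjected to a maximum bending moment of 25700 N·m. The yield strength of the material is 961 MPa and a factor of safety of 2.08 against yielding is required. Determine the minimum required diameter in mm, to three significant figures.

d = 82.7 mm

σ_allow = 961/2.08 = 462.0 MPa.
For a solid circular section σ = 32M/(πd³), so d³ = 32M/(π σ_allow) = 32×2.5700×10^7/(π×462.0) = 566600 mm³.
d = 82.75 mm.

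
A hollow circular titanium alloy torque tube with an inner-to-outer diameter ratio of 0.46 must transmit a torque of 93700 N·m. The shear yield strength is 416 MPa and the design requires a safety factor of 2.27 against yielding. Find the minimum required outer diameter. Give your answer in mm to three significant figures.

d_o = 140 mm

τ_allow = 416/2.27 = 183.3 MPa.
For a hollow shaft τ = 16T/[πd_o³(1−k⁴)] with k = 0.46, so 1−k⁴ = 0.9552.
d_o³ = 16T/[π τ_allow (1−k⁴)] = 16×9.3700×10^7/(π×183.3×0.9552) = 2.726×10^6 mm³.
d_o = 139.7 mm.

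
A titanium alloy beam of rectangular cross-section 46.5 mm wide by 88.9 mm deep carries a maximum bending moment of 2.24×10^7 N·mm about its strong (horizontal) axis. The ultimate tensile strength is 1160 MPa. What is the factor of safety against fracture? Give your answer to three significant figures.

n = 3.17

Section modulus S = bh²/6 = 46.5×88.9²/6 = 61250 mm³.
σ = M/S = 2.2400×10^7/61250 = 365.7 MPa.
n = 1160/365.7 = 3.172.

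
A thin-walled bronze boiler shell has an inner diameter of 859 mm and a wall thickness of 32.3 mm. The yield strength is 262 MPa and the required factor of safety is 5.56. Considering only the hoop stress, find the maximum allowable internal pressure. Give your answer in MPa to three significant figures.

σ_allow = 262/5.56 = 47.12 MPa.
σ_h = pD/(2t) → p_allow = 2σ_allow t/D = 2×47.12×32.3/859 = 3.544 MPa.

p_allow = 3.54 MPa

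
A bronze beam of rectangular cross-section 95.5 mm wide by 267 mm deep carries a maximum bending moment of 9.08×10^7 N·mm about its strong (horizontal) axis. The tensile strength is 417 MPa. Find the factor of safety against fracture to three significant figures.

n = 5.21

Section modulus S = bh²/6 = 95.5×267²/6 = 1.135×10^6 mm³.
σ = M/S = 9.0800×10^7/1.135×10^6 = 80.02 MPa.
n = 417/80.02 = 5.211.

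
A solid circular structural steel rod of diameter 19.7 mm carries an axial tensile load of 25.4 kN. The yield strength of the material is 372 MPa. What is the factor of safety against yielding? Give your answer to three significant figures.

n = 4.46

A = πd²/4 = 304.8 mm².
σ = F/A = 25400/304.8 = 83.33 MPa.
n = 372/83.33 = 4.464.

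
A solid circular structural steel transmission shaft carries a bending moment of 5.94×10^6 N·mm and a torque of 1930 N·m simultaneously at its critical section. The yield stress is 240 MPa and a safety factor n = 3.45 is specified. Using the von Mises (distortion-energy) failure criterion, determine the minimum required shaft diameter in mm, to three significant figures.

d = 96.7 mm

σ_allow = σ_y/n = 240/3.45 = 69.57 MPa.
For a solid shaft σ_b = 32M/(πd³) and τ = 16T/(πd³), so the von Mises stress is σ' = (16/πd³)·√(4M²+3T²).
√(4M²+3T²) = √(4×(5.940×10^6)² + 3×(1.930×10^6)²) = 1.234×10^7 N·mm.
d³ = 16×1.234×10^7/(π×69.57) = 903500 mm³.
d = 96.67 mm.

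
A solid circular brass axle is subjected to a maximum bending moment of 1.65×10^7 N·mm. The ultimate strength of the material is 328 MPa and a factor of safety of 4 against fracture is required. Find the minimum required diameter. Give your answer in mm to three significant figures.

d = 127 mm

σ_allow = 328/4 = 82.00 MPa.
For a solid circular section σ = 32M/(πd³), so d³ = 32M/(π σ_allow) = 32×1.6500×10^7/(π×82.00) = 2.050×10^6 mm³.
d = 127.0 mm.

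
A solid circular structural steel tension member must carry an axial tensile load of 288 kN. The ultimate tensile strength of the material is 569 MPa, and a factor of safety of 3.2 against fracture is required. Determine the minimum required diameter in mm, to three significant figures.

Allowable stress σ_allow = 569/3.2 = 177.8 MPa.
Required area A = F/σ_allow = 288000/177.8 = 1620 mm².
A = πd²/4 → d = √(4A/π) = 45.41 mm.

d = 45.4 mm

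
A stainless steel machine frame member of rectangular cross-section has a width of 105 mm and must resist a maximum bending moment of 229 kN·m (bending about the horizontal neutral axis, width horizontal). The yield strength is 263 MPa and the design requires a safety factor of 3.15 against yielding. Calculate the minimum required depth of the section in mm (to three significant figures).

h = 396 mm

σ_allow = 263/3.15 = 83.49 MPa.
For a rectangular section σ = 6M/(bh²), so h² = 6M/(b σ_allow) = 6×2.2900×10^8/(105×83.49) = 156700 mm².
h = 395.9 mm.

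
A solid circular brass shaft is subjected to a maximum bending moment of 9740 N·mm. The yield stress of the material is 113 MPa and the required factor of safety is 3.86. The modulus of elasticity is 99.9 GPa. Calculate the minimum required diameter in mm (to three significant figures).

d = 15.0 mm

σ_allow = 113/3.86 = 29.27 MPa.
For a solid circular section σ = 32M/(πd³), so d³ = 32M/(π σ_allow) = 32×9740.0/(π×29.27) = 3389 mm³.
d = 15.02 mm.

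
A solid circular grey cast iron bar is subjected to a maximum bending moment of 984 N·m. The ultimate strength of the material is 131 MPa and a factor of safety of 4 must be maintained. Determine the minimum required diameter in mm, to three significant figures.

σ_allow = 131/4 = 32.75 MPa.
For a solid circular section σ = 32M/(πd³), so d³ = 32M/(π σ_allow) = 32×984000/(π×32.75) = 306000 mm³.
d = 67.39 mm.

d = 67.4 mm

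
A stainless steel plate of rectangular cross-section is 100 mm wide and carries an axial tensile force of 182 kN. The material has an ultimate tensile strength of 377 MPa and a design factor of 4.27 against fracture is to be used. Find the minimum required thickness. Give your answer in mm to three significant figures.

σ_allow = 377/4.27 = 88.29 MPa.
Required area A = F/σ_allow = 182000/88.29 = 2061 mm².
t = A/w = 2061/100 = 20.61 mm.

t = 20.6 mm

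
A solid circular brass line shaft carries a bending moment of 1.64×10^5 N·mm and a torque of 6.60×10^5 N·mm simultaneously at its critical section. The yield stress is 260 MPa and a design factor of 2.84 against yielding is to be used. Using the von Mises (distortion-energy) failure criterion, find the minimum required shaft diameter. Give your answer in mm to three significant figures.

σ_allow = σ_y/n = 260/2.84 = 91.55 MPa.
For a solid shaft σ_b = 32M/(πd³) and τ = 16T/(πd³), so the von Mises stress is σ' = (16/πd³)·√(4M²+3T²).
√(4M²+3T²) = √(4×(164000)² + 3×(660000)²) = 1.189×10^6 N·mm.
d³ = 16×1.189×10^6/(π×91.55) = 66160 mm³.
d = 40.45 mm.

d = 40.4 mm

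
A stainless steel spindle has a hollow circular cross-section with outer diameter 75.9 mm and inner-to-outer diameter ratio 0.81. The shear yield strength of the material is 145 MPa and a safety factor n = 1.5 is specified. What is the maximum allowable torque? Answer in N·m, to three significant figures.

T_allow = 4730 N·m

τ_allow = 145/1.5 = 96.67 MPa.
For a hollow shaft T_allow = τ_allow·πd_o³(1−k⁴)/16 with 1−k⁴ = 0.5695, so πd_o³(1−k⁴)/16 = 48900 mm³.
T_allow = 96.67×48900 = 4.727×10^6 N·mm = 4727 N·m.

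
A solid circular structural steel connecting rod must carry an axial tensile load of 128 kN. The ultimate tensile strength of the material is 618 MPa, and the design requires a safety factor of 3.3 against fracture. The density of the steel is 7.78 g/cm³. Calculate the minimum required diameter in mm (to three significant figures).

d = 29.5 mm

Allowable stress σ_allow = 618/3.3 = 187.3 MPa.
Required area A = F/σ_allow = 128000/187.3 = 683.5 mm².
A = πd²/4 → d = √(4A/π) = 29.50 mm.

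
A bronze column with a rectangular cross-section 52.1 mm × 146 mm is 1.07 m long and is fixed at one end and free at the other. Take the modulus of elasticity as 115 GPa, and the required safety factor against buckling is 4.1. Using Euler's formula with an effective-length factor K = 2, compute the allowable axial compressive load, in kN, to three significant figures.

P_allow = 104 kN

Buckling occurs about the weak axis: I_min = h·b³/12 = 146×52.1³/12 = 1.721×10^6 mm⁴ (b = 52.1 mm is the smaller dimension).
Effective length L_e = KL = 2×1.07 m = 2140 mm.
Euler critical load P_cr = π²EI/L_e² = π²×115000×1.721×10^6/2140² = 426400 N.
P_allow = P_cr/n = 426400/4.1 = 104000 N.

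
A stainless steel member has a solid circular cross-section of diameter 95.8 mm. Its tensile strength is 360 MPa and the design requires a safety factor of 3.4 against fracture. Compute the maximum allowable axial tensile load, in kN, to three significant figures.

σ_allow = 360/3.4 = 105.9 MPa.
A = πd²/4 = π×95.8²/4 = 7208 mm².
F_allow = σ_allow × A = 105.9×7208 = 763200 N.

F_allow = 763 kN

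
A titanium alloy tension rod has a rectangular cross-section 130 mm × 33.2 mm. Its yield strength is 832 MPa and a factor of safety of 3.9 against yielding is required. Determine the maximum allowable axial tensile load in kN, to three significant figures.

σ_allow = 832/3.9 = 213.3 MPa.
A = 130×33.2 = 4316 mm².
F_allow = σ_allow × A = 213.3×4316 = 920700 N.

F_allow = 921 kN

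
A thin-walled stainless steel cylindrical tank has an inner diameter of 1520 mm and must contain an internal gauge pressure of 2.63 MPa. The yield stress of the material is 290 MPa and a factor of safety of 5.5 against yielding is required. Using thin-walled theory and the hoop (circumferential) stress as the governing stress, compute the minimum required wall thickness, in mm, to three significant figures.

σ_allow = 290/5.5 = 52.73 MPa.
Hoop stress σ_h = pD/(2t), so t = pD/(2σ_allow) = 2.63×1520/(2×52.73) = 37.91 mm.

t = 37.9 mm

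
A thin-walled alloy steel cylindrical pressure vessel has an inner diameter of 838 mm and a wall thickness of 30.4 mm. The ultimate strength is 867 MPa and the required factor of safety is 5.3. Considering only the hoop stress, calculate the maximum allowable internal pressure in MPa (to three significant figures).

p_allow = 11.9 MPa

σ_allow = 867/5.3 = 163.6 MPa.
σ_h = pD/(2t) → p_allow = 2σ_allow t/D = 2×163.6×30.4/838 = 11.87 MPa.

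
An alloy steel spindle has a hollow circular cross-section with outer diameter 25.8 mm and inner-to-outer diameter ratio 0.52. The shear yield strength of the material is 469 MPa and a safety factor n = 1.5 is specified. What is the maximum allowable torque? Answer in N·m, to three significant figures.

T_allow = 977 N·m

τ_allow = 469/1.5 = 312.7 MPa.
For a hollow shaft T_allow = τ_allow·πd_o³(1−k⁴)/16 with 1−k⁴ = 0.9269, so πd_o³(1−k⁴)/16 = 3125 mm³.
T_allow = 312.7×3125 = 977200 N·mm = 977.2 N·m.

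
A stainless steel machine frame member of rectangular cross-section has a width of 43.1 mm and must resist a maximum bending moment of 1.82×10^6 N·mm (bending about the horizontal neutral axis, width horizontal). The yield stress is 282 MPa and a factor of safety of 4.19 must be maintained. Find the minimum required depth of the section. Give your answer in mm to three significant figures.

h = 61.4 mm

σ_allow = 282/4.19 = 67.30 MPa.
For a rectangular section σ = 6M/(bh²), so h² = 6M/(b σ_allow) = 6×1820000/(43.1×67.30) = 3765 mm².
h = 61.36 mm.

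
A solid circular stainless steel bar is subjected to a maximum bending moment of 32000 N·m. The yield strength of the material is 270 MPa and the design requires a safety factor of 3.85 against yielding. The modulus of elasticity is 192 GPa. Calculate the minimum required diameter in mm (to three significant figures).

d = 167 mm

σ_allow = 270/3.85 = 70.13 MPa.
For a solid circular section σ = 32M/(πd³), so d³ = 32M/(π σ_allow) = 32×3.2000×10^7/(π×70.13) = 4.648×10^6 mm³.
d = 166.9 mm.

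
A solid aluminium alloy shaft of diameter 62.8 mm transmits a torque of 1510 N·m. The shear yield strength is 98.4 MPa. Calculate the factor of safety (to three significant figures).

τ = 16T/(πd³) = 16×1510000/(π×62.8³) = 31.05 MPa.
n = τ_limit/τ = 98.4/31.05 = 3.169.

n = 3.17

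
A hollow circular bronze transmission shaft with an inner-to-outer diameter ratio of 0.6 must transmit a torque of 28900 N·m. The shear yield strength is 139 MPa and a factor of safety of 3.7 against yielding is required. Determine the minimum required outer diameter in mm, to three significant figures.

d_o = 165 mm

τ_allow = 139/3.7 = 37.57 MPa.
For a hollow shaft τ = 16T/[πd_o³(1−k⁴)] with k = 0.6, so 1−k⁴ = 0.8704.
d_o³ = 16T/[π τ_allow (1−k⁴)] = 16×2.8900×10^7/(π×37.57×0.8704) = 4.501×10^6 mm³.
d_o = 165.1 mm.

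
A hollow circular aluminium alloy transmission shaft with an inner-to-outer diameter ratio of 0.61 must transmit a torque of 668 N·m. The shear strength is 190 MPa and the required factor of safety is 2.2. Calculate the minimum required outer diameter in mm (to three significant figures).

τ_allow = 190/2.2 = 86.36 MPa.
For a hollow shaft τ = 16T/[πd_o³(1−k⁴)] with k = 0.61, so 1−k⁴ = 0.8615.
d_o³ = 16T/[π τ_allow (1−k⁴)] = 16×668000/(π×86.36×0.8615) = 45720 mm³.
d_o = 35.76 mm.

d_o = 35.8 mm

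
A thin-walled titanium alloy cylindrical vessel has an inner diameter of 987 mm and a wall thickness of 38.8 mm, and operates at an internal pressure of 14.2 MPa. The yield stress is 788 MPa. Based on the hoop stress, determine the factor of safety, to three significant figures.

σ_h = pD/(2t) = 14.2×987/(2×38.8) = 180.6 MPa.
n = 788/180.6 = 4.363.

n = 4.36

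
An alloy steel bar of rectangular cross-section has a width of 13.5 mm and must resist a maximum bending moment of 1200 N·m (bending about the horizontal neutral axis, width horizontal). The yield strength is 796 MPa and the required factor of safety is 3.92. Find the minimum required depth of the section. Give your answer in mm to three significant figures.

σ_allow = 796/3.92 = 203.1 MPa.
For a rectangular section σ = 6M/(bh²), so h² = 6M/(b σ_allow) = 6×1200000/(13.5×203.1) = 2626 mm².
h = 51.25 mm.

h = 51.2 mm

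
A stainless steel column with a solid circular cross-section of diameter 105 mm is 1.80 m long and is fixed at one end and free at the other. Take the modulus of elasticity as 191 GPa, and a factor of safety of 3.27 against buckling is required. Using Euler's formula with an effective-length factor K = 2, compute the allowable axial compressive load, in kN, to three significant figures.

I = πd⁴/64 = π×105⁴/64 = 5.967×10^6 mm⁴.
Effective length L_e = KL = 2×1.80 m = 3600 mm.
Euler critical load P_cr = π²EI/L_e² = π²×191000×5.967×10^6/3600² = 867900 N.
P_allow = P_cr/n = 867900/3.27 = 265400 N.

P_allow = 265 kN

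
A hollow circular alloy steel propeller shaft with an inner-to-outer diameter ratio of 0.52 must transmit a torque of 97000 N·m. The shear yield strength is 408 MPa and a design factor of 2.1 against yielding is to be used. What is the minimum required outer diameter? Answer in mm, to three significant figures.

τ_allow = 408/2.1 = 194.3 MPa.
For a hollow shaft τ = 16T/[πd_o³(1−k⁴)] with k = 0.52, so 1−k⁴ = 0.9269.
d_o³ = 16T/[π τ_allow (1−k⁴)] = 16×9.7000×10^7/(π×194.3×0.9269) = 2.743×10^6 mm³.
d_o = 140.0 mm.

d_o = 140 mm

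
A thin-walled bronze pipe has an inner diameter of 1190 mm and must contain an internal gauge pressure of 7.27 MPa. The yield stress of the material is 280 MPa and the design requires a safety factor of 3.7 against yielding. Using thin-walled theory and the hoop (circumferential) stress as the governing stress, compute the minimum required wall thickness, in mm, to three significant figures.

σ_allow = 280/3.7 = 75.68 MPa.
Hoop stress σ_h = pD/(2t), so t = pD/(2σ_allow) = 7.27×1190/(2×75.68) = 57.16 mm.

t = 57.2 mm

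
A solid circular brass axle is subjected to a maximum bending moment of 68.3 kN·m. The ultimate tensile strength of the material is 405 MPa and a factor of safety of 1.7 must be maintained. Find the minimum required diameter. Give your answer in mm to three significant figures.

σ_allow = 405/1.7 = 238.2 MPa.
For a solid circular section σ = 32M/(πd³), so d³ = 32M/(π σ_allow) = 32×6.8300×10^7/(π×238.2) = 2.920×10^6 mm³.
d = 142.9 mm.

d = 143 mm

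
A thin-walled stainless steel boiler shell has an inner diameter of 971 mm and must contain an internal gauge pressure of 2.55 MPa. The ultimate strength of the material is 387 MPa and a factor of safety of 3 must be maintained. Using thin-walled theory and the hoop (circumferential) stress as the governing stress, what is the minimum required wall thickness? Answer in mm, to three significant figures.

σ_allow = 387/3 = 129.0 MPa.
Hoop stress σ_h = pD/(2t), so t = pD/(2σ_allow) = 2.55×971/(2×129.0) = 9.597 mm.

t = 9.60 mm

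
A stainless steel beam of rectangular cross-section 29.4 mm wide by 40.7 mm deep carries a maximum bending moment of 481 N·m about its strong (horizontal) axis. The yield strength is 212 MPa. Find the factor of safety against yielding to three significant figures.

Section modulus S = bh²/6 = 29.4×40.7²/6 = 8117 mm³.
σ = M/S = 481000/8117 = 59.26 MPa.
n = 212/59.26 = 3.577.

n = 3.58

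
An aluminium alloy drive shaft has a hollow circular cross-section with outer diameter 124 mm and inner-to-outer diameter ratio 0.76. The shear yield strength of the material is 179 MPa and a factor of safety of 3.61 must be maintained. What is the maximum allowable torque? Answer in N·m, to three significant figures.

τ_allow = 179/3.61 = 49.58 MPa.
For a hollow shaft T_allow = τ_allow·πd_o³(1−k⁴)/16 with 1−k⁴ = 0.6664, so πd_o³(1−k⁴)/16 = 249500 mm³.
T_allow = 49.58×249500 = 1.237×10^7 N·mm = 12370 N·m.

T_allow = 12400 N·m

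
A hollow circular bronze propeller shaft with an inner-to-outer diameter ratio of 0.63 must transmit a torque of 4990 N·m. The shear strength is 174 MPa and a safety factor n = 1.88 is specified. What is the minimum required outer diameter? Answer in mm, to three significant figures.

τ_allow = 174/1.88 = 92.55 MPa.
For a hollow shaft τ = 16T/[πd_o³(1−k⁴)] with k = 0.63, so 1−k⁴ = 0.8425.
d_o³ = 16T/[π τ_allow (1−k⁴)] = 16×4990000/(π×92.55×0.8425) = 325900 mm³.
d_o = 68.82 mm.

d_o = 68.8 mm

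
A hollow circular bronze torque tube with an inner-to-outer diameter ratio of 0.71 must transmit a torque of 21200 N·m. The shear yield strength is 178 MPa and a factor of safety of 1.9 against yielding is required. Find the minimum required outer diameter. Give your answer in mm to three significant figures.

τ_allow = 178/1.9 = 93.68 MPa.
For a hollow shaft τ = 16T/[πd_o³(1−k⁴)] with k = 0.71, so 1−k⁴ = 0.7459.
d_o³ = 16T/[π τ_allow (1−k⁴)] = 16×2.1200×10^7/(π×93.68×0.7459) = 1.545×10^6 mm³.
d_o = 115.6 mm.

d_o = 116 mm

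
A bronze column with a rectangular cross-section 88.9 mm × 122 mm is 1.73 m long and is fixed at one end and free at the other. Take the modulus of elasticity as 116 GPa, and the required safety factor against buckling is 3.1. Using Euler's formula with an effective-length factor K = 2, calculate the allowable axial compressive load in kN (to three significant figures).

Buckling occurs about the weak axis: I_min = h·b³/12 = 122×88.9³/12 = 7.143×10^6 mm⁴ (b = 88.9 mm is the smaller dimension).
Effective length L_e = KL = 2×1.73 m = 3460 mm.
Euler critical load P_cr = π²EI/L_e² = π²×116000×7.143×10^6/3460² = 683100 N.
P_allow = P_cr/n = 683100/3.1 = 220400 N.

P_allow = 220 kN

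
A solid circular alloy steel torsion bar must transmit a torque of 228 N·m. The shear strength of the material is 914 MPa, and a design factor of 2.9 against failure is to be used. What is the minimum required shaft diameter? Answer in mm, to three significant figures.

d = 15.4 mm

Allowable shear stress τ_allow = 914/2.9 = 315.2 MPa.
For a solid shaft τ = 16T/(πd³), so d³ = 16T/(π τ_allow) = 16×228000/(π×315.2) = 3684 mm³.
d = (3684)^(1/3) = 15.44 mm.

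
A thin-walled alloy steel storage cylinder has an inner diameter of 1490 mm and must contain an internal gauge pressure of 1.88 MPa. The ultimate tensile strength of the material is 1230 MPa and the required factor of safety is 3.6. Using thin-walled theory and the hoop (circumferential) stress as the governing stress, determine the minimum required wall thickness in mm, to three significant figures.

t = 4.10 mm

σ_allow = 1230/3.6 = 341.7 MPa.
Hoop stress σ_h = pD/(2t), so t = pD/(2σ_allow) = 1.88×1490/(2×341.7) = 4.099 mm.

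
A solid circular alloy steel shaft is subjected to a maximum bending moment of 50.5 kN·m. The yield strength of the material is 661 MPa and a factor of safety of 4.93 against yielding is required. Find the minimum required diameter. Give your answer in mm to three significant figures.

σ_allow = 661/4.93 = 134.1 MPa.
For a solid circular section σ = 32M/(πd³), so d³ = 32M/(π σ_allow) = 32×5.0500×10^7/(π×134.1) = 3.837×10^6 mm³.
d = 156.5 mm.

d = 157 mm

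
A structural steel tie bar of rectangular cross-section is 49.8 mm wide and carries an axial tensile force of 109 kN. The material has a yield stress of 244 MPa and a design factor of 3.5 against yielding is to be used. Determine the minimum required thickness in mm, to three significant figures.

σ_allow = 244/3.5 = 69.71 MPa.
Required area A = F/σ_allow = 109000/69.71 = 1564 mm².
t = A/w = 1564/49.8 = 31.40 mm.

t = 31.4 mm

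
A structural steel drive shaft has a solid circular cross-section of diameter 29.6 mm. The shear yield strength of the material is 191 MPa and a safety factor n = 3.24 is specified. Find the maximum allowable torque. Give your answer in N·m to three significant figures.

τ_allow = 191/3.24 = 58.95 MPa.
For a solid shaft T_allow = τ_allow·πd³/16; πd³/16 = π×29.6³/16 = 5092 mm³.
T_allow = 58.95×5092 = 300200 N·mm = 300.2 N·m.

T_allow = 300 N·m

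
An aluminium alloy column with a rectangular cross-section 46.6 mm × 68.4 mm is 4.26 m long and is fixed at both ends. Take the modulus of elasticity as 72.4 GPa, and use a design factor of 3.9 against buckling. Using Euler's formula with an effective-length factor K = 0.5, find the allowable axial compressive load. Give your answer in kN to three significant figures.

P_allow = 23.3 kN

Buckling occurs about the weak axis: I_min = h·b³/12 = 68.4×46.6³/12 = 576800 mm⁴ (b = 46.6 mm is the smaller dimension).
Effective length L_e = KL = 0.5×4.26 m = 2130 mm.
Euler critical load P_cr = π²EI/L_e² = π²×72400×576800/2130² = 90850 N.
P_allow = P_cr/n = 90850/3.9 = 23290 N.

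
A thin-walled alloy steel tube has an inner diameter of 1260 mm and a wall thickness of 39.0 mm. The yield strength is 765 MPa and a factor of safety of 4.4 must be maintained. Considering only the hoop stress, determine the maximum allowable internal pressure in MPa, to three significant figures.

σ_allow = 765/4.4 = 173.9 MPa.
σ_h = pD/(2t) → p_allow = 2σ_allow t/D = 2×173.9×39.0/1260 = 10.76 MPa.

p_allow = 10.8 MPa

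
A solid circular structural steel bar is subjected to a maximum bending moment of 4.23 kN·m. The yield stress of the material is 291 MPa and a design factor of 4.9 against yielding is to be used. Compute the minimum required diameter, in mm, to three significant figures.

d = 89.9 mm

σ_allow = 291/4.9 = 59.39 MPa.
For a solid circular section σ = 32M/(πd³), so d³ = 32M/(π σ_allow) = 32×4230000/(π×59.39) = 725500 mm³.
d = 89.86 mm.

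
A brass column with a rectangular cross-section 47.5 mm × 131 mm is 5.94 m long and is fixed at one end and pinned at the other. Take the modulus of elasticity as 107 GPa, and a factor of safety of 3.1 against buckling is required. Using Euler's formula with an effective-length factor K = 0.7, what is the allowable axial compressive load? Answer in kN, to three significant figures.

Buckling occurs about the weak axis: I_min = h·b³/12 = 131×47.5³/12 = 1.170×10^6 mm⁴ (b = 47.5 mm is the smaller dimension).
Effective length L_e = KL = 0.7×5.94 m = 4158 mm.
Euler critical load P_cr = π²EI/L_e² = π²×107000×1.170×10^6/4158² = 71460 N.
P_allow = P_cr/n = 71460/3.1 = 23050 N.

P_allow = 23.1 kN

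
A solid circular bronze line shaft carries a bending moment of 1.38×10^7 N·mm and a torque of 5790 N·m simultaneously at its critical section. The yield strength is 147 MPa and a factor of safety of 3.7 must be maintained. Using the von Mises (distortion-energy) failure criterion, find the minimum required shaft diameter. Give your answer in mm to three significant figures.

σ_allow = σ_y/n = 147/3.7 = 39.73 MPa.
For a solid shaft σ_b = 32M/(πd³) and τ = 16T/(πd³), so the von Mises stress is σ' = (16/πd³)·√(4M²+3T²).
√(4M²+3T²) = √(4×(1.380×10^7)² + 3×(5.790×10^6)²) = 2.937×10^7 N·mm.
d³ = 16×2.937×10^7/(π×39.73) = 3.764×10^6 mm³.
d = 155.6 mm.

d = 156 mm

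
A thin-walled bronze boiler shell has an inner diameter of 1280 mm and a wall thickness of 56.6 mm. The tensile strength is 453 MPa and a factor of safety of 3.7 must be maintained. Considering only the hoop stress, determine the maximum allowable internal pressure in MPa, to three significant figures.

σ_allow = 453/3.7 = 122.4 MPa.
σ_h = pD/(2t) → p_allow = 2σ_allow t/D = 2×122.4×56.6/1280 = 10.83 MPa.

p_allow = 10.8 MPa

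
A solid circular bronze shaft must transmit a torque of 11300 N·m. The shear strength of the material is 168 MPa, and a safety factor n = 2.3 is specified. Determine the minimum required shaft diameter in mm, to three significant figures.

d = 92.4 mm

Allowable shear stress τ_allow = 168/2.3 = 73.04 MPa.
For a solid shaft τ = 16T/(πd³), so d³ = 16T/(π τ_allow) = 16×1.1300×10^7/(π×73.04) = 787900 mm³.
d = (787900)^(1/3) = 92.36 mm.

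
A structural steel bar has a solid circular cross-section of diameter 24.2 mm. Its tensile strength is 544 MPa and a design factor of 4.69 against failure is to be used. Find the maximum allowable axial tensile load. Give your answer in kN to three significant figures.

F_allow = 53.4 kN

σ_allow = 544/4.69 = 116.0 MPa.
A = πd²/4 = π×24.2²/4 = 460.0 mm².
F_allow = σ_allow × A = 116.0×460.0 = 53350 N.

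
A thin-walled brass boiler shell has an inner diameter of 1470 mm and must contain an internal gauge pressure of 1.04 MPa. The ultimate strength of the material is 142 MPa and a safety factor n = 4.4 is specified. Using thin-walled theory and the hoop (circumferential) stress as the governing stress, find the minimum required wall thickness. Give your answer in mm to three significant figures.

t = 23.7 mm

σ_allow = 142/4.4 = 32.27 MPa.
Hoop stress σ_h = pD/(2t), so t = pD/(2σ_allow) = 1.04×1470/(2×32.27) = 23.69 mm.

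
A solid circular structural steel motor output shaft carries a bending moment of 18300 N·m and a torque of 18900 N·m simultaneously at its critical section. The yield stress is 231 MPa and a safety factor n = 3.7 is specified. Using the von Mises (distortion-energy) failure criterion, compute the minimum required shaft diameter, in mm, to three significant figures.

σ_allow = σ_y/n = 231/3.7 = 62.43 MPa.
For a solid shaft σ_b = 32M/(πd³) and τ = 16T/(πd³), so the von Mises stress is σ' = (16/πd³)·√(4M²+3T²).
√(4M²+3T²) = √(4×(1.830×10^7)² + 3×(1.890×10^7)²) = 4.910×10^7 N·mm.
d³ = 16×4.910×10^7/(π×62.43) = 4.006×10^6 mm³.
d = 158.8 mm.

d = 159 mm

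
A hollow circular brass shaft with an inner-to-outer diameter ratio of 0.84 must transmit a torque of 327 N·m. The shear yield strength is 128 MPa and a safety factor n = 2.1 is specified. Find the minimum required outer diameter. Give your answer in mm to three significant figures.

τ_allow = 128/2.1 = 60.95 MPa.
For a hollow shaft τ = 16T/[πd_o³(1−k⁴)] with k = 0.84, so 1−k⁴ = 0.5021.
d_o³ = 16T/[π τ_allow (1−k⁴)] = 16×327000/(π×60.95×0.5021) = 54410 mm³.
d_o = 37.89 mm.

d_o = 37.9 mm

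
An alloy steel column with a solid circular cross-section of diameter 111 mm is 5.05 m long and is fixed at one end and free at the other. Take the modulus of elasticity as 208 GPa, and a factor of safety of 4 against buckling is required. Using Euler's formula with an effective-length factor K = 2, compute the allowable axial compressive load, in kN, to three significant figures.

I = πd⁴/64 = π×111⁴/64 = 7.452×10^6 mm⁴.
Effective length L_e = KL = 2×5.05 m = 10100 mm.
Euler critical load P_cr = π²EI/L_e² = π²×208000×7.452×10^6/10100² = 150000 N.
P_allow = P_cr/n = 150000/4 = 37490 N.

P_allow = 37.5 kN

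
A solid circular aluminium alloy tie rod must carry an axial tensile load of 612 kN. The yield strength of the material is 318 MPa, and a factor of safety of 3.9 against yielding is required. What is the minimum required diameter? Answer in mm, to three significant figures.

d = 97.8 mm

Allowable stress σ_allow = 318/3.9 = 81.54 MPa.
Required area A = F/σ_allow = 612000/81.54 = 7506 mm².
A = πd²/4 → d = √(4A/π) = 97.76 mm.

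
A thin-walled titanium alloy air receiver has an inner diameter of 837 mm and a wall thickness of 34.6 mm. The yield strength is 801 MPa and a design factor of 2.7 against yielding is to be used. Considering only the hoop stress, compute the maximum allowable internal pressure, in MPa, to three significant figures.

σ_allow = 801/2.7 = 296.7 MPa.
σ_h = pD/(2t) → p_allow = 2σ_allow t/D = 2×296.7×34.6/837 = 24.53 MPa.

p_allow = 24.5 MPa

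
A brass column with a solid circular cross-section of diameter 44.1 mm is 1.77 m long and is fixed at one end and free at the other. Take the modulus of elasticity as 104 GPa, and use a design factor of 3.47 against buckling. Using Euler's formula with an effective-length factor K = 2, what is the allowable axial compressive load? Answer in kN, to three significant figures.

P_allow = 4.38 kN

I = πd⁴/64 = π×44.1⁴/64 = 185700 mm⁴.
Effective length L_e = KL = 2×1.77 m = 3540 mm.
Euler critical load P_cr = π²EI/L_e² = π²×104000×185700/3540² = 15210 N.
P_allow = P_cr/n = 15210/3.47 = 4382 N.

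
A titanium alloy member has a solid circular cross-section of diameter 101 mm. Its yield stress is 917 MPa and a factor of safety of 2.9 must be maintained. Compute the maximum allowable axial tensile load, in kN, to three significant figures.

F_allow = 2530 kN

σ_allow = 917/2.9 = 316.2 MPa.
A = πd²/4 = π×101²/4 = 8012 mm².
F_allow = σ_allow × A = 316.2×8012 = 2.533×10^6 N.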